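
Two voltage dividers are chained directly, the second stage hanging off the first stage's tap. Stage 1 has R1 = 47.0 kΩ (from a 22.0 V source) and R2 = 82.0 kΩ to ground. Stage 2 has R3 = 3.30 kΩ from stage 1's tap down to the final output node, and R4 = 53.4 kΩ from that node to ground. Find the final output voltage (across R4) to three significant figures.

Stage 2 presents R3+R4 = 56.70 kΩ as a load on stage 1's tap.
Stage 1's lower leg becomes R2‖(R3+R4) = 33.52 kΩ, so V_mid = 22.0 × 33.52/80.52 = 9.159 V.
Stage 2 is itself unloaded: V_out = V_mid × R4/(R3+R4) = 9.159 × 53.4/56.70 = 8.63 V.

V_out ≈ 8.63 V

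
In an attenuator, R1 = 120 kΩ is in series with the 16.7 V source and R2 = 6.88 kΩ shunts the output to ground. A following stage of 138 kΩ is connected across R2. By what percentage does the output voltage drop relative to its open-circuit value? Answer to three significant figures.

The divider's output (Thévenin) resistance is R1‖R2 = 6.507 kΩ.
Fractional drop under load = R_th/(R_th + R_L) = 6.507 / (6.507 + 138) = 0.04503.
So the output falls by 4.50 %.

4.50 %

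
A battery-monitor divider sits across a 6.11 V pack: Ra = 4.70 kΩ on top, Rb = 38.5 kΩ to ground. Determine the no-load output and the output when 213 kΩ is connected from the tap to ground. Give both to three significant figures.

Unloaded: 5.45 V; loaded: 5.34 V

Open-circuit: V = 6.11 × 38.5/(4.70 + 38.5) = 5.45 V.
With the load, Rb becomes Rb‖R_L = 32.61 kΩ, so V = 6.11 × 32.61/37.31 = 5.34 V.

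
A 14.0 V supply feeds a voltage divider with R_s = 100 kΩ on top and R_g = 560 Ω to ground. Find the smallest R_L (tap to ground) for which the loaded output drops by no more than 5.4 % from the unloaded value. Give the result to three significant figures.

R_L(min) ≈ 9.76 kΩ

Output resistance R_th = R_s‖R_g = (100000 × 560)/100600 = 556.9 Ω.
The fractional drop is R_th/(R_th + R_L); requiring this ≤ 0.0540 gives R_L ≥ R_th(1/0.0540 − 1) = 556.9 × 17.52 = 9.76 kΩ.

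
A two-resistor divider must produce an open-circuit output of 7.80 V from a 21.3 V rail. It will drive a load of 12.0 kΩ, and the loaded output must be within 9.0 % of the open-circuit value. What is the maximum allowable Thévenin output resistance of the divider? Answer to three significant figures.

Loading drop = R_th/(R_th + R_L) ≤ 0.0900, so R_th ≤ R_L · ε/(1−ε) = 12.0 kΩ × 0.0900/0.9100 = 1.19 kΩ.
(Any R1, R2 with R2/(R1+R2) = 0.366 and R1‖R2 ≤ 1.19 kΩ will meet the spec.)

R_th ≤ 1.19 kΩ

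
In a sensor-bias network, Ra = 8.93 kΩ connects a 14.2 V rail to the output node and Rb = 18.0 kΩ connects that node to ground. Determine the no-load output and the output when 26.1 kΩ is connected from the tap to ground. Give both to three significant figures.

Unloaded: 9.49 V; loaded: 7.72 V

Open-circuit: V = 14.2 × 18.0/(8.93 + 18.0) = 9.49 V.
With the load, Rb becomes Rb‖R_L = 10.65 kΩ, so V = 14.2 × 10.65/19.58 = 7.72 V.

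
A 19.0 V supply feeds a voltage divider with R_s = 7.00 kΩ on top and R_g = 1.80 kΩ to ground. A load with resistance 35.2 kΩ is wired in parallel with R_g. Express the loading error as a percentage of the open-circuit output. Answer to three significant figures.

3.91 %

The divider's output (Thévenin) resistance is R_s‖R_g = 1.432 kΩ.
Fractional drop under load = R_th/(R_th + R_L) = 1.432 / (1.432 + 35.2) = 0.03909.
So the output falls by 3.91 %.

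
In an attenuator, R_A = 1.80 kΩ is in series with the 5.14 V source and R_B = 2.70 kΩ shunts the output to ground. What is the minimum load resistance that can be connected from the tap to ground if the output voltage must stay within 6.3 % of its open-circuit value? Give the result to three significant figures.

R_L(min) ≈ 16.1 kΩ

Output resistance R_th = R_A‖R_B = (1.80 × 2.70)/4.500 = 1.080 kΩ.
The fractional drop is R_th/(R_th + R_L); requiring this ≤ 0.0630 gives R_L ≥ R_th(1/0.0630 − 1) = 1.080 × 14.87 = 16.1 kΩ.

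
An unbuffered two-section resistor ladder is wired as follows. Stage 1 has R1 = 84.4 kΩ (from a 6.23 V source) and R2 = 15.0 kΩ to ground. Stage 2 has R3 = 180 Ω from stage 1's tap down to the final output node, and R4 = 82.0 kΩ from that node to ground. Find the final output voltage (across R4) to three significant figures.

V_out ≈ 0.812 V

Stage 2 presents R3+R4 = 82180 Ω as a load on stage 1's tap.
Stage 1's lower leg becomes R2‖(R3+R4) = 12680 Ω, so V_mid = 6.23 × 12680/97080 = 0.8140 V.
Stage 2 is itself unloaded: V_out = V_mid × R4/(R3+R4) = 0.8140 × 82000/82180 = 0.812 V.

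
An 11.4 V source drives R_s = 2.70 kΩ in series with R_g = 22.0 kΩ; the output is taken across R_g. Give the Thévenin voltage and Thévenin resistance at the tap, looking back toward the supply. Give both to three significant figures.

V_th is the open-circuit tap voltage: 11.4 × 22.0/(2.70 + 22.0) = 10.2 V.
With the supply zeroed, R_s and R_g appear in parallel from the tap: R_th = R_s‖R_g = (2.70 × 22.0)/24.70 = 2.40 kΩ.

V_th = 10.2 V, R_th = 2.40 kΩ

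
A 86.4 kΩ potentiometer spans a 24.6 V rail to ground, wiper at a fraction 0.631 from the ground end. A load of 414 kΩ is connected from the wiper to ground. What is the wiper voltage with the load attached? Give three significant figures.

The wiper splits the pot into (1−α)R = 31.88 kΩ above and αR = 54.52 kΩ below.
Lower section ‖ load = 48.17 kΩ.
V_wiper = 24.6 × 48.17/(31.88 + 48.17) = 14.8 V.

V ≈ 14.8 V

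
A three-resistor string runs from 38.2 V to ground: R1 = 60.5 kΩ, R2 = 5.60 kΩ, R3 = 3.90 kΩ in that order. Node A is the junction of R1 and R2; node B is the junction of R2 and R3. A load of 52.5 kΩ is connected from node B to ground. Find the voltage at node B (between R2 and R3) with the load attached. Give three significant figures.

V ≈ 1.99 V

At node B, R3 is in parallel with the load: R3‖R_L = 3.630 kΩ.
Below node A the resistance is R2 + (R3‖R_L) = 9.230 kΩ, so V_A = 38.2 × 9.230/69.73 = 5.057 V.
Then V_B = V_A × (R3‖R_L)/(R2 + R3‖R_L) = 5.057 × 3.630/9.230 = 1.99 V.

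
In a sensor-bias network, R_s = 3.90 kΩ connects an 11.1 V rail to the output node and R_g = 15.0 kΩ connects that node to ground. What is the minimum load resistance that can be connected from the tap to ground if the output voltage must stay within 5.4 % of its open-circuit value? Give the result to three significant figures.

Output resistance R_th = R_s‖R_g = (3.90 × 15.0)/18.90 = 3.095 kΩ.
The fractional drop is R_th/(R_th + R_L); requiring this ≤ 0.0540 gives R_L ≥ R_th(1/0.0540 − 1) = 3.095 × 17.52 = 54.2 kΩ.

R_L(min) ≈ 54.2 kΩ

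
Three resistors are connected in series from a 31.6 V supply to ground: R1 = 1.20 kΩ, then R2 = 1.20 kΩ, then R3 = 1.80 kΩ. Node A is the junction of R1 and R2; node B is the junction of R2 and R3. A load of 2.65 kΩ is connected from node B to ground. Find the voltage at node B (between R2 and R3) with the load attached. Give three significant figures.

V ≈ 9.76 V

At node B, R3 is in parallel with the load: R3‖R_L = 1.072 kΩ.
Below node A the resistance is R2 + (R3‖R_L) = 2.272 kΩ, so V_A = 31.6 × 2.272/3.472 = 20.68 V.
Then V_B = V_A × (R3‖R_L)/(R2 + R3‖R_L) = 20.68 × 1.072/2.272 = 9.76 V.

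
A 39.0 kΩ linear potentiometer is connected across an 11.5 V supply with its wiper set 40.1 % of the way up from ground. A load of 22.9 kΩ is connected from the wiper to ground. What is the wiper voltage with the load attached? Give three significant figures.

The wiper splits the pot into (1−α)R = 23.36 kΩ above and αR = 15.64 kΩ below.
Lower section ‖ load = 9.293 kΩ.
V_wiper = 11.5 × 9.293/(23.36 + 9.293) = 3.27 V.

V ≈ 3.27 V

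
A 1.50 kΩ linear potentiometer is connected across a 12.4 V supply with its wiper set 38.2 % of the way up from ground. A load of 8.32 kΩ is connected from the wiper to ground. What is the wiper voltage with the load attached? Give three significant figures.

The wiper splits the pot into (1−α)R = 927.0 Ω above and αR = 573.0 Ω below.
Lower section ‖ load = 536.1 Ω.
V_wiper = 12.4 × 536.1/(927.0 + 536.1) = 4.54 V.

V ≈ 4.54 V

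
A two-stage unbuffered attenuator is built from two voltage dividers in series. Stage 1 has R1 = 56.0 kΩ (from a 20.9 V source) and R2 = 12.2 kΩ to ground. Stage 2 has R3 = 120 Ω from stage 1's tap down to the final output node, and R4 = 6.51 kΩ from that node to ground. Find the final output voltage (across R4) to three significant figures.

Stage 2 presents R3+R4 = 6630 Ω as a load on stage 1's tap.
Stage 1's lower leg becomes R2‖(R3+R4) = 4296 Ω, so V_mid = 20.9 × 4296/60300 = 1.489 V.
Stage 2 is itself unloaded: V_out = V_mid × R4/(R3+R4) = 1.489 × 6510/6630 = 1.46 V.

V_out ≈ 1.46 V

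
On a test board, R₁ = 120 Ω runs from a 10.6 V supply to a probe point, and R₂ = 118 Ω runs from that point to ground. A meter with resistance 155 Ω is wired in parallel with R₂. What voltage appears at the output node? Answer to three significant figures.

The load sits in parallel with R₂: R₂‖R_L = (118 × 155) / (118 + 155) = 67.00 Ω.
V_out = 10.6 × 67.00 / (120 + 67.00) = 10.6 × 67.00/187.0 = 3.80 V.
(Unloaded it would have been 5.26 V.)

V_out ≈ 3.80 V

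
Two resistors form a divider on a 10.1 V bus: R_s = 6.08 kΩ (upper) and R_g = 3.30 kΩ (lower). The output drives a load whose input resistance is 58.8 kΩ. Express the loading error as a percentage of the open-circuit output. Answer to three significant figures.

The divider's output (Thévenin) resistance is R_s‖R_g = 2.139 kΩ.
Fractional drop under load = R_th/(R_th + R_L) = 2.139 / (2.139 + 58.8) = 0.03510.
So the output falls by 3.51 %.

3.51 %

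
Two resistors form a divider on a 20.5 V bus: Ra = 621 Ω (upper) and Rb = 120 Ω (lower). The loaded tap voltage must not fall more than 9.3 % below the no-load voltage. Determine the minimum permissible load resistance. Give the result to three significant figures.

Output resistance R_th = Ra‖Rb = (621 × 120)/741.0 = 100.6 Ω.
The fractional drop is R_th/(R_th + R_L); requiring this ≤ 0.0930 gives R_L ≥ R_th(1/0.0930 − 1) = 100.6 × 9.753 = 981 Ω.

R_L(min) ≈ 981 Ω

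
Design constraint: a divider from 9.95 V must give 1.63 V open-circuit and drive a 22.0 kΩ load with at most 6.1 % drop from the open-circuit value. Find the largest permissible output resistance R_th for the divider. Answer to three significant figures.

Loading drop = R_th/(R_th + R_L) ≤ 0.0610, so R_th ≤ R_L · ε/(1−ε) = 22.0 kΩ × 0.0610/0.9390 = 1.43 kΩ.

R_th ≤ 1.43 kΩ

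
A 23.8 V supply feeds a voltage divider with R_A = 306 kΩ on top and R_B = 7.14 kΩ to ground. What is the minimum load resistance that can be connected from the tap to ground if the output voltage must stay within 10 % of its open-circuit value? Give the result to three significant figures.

Output resistance R_th = R_A‖R_B = (306 × 7.14)/313.1 = 6.977 kΩ.
The fractional drop is R_th/(R_th + R_L); requiring this ≤ 0.100 gives R_L ≥ R_th(1/0.100 − 1) = 6.977 × 9.000 = 62.8 kΩ.

R_L(min) ≈ 62.8 kΩ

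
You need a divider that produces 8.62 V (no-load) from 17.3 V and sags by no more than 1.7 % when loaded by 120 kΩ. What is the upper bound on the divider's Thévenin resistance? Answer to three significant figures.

R_th ≤ 2.08 kΩ

Loading drop = R_th/(R_th + R_L) ≤ 0.0170, so R_th ≤ R_L · ε/(1−ε) = 120 kΩ × 0.0170/0.9830 = 2.08 kΩ.
(Any R1, R2 with R2/(R1+R2) = 0.498 and R1‖R2 ≤ 2.08 kΩ will meet the spec.)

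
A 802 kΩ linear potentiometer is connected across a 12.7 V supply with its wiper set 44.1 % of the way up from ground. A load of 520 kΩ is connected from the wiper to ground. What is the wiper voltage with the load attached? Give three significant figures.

V ≈ 4.06 V

The wiper splits the pot into (1−α)R = 448.3 kΩ above and αR = 353.7 kΩ below.
Lower section ‖ load = 210.5 kΩ.
V_wiper = 12.7 × 210.5/(448.3 + 210.5) = 4.06 V.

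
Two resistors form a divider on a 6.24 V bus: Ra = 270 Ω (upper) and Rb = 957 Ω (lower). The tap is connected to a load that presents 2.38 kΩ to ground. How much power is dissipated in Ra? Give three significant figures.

Total resistance from the source is Ra + (Rb‖R_L) = 952.5 Ω, so I = 6.24/952.5 Ω = 6.551 mA.
P = I²·Ra = (6.551 mA)² × 270 Ω = 11.6 mW.

P ≈ 11.6 mW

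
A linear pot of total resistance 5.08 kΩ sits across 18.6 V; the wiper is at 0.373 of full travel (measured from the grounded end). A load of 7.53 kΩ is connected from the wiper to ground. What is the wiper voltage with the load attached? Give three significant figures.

V ≈ 5.99 V

The wiper splits the pot into (1−α)R = 3.185 kΩ above and αR = 1.895 kΩ below.
Lower section ‖ load = 1.514 kΩ.
V_wiper = 18.6 × 1.514/(3.185 + 1.514) = 5.99 V.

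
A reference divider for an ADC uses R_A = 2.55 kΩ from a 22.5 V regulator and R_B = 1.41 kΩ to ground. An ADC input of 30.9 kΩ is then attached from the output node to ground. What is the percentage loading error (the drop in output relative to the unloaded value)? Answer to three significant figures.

2.85 %

The divider's output (Thévenin) resistance is R_A‖R_B = 0.9080 kΩ.
Fractional drop under load = R_th/(R_th + R_L) = 0.9080 / (0.9080 + 30.9) = 0.02854.
So the output falls by 2.85 %.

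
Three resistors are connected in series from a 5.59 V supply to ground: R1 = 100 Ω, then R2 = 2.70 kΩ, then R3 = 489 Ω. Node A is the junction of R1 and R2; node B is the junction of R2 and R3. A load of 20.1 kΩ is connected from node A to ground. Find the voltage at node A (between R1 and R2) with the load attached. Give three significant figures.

V ≈ 5.39 V

Below node A the series string R2+R3 = 3189 Ω sits in parallel with the 20100 Ω load: 2752 Ω.
V_A = 5.59 × 2752/(100 + 2752) = 5.39 V.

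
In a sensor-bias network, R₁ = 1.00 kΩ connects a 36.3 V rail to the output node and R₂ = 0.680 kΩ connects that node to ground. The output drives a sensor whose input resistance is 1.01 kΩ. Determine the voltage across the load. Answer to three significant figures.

V_out ≈ 10.5 V

The load sits in parallel with R₂: R₂‖R_L = (680 × 1010) / (680 + 1010) = 406.4 Ω.
V_out = 36.3 × 406.4 / (1000 + 406.4) = 36.3 × 406.4/1406 = 10.5 V.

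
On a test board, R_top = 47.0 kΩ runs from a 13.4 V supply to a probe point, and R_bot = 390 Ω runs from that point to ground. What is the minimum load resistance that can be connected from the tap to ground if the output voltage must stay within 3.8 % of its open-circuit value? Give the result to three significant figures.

R_L(min) ≈ 9.79 kΩ

Output resistance R_th = R_top‖R_bot = (47000 × 390)/47390 = 386.8 Ω.
The fractional drop is R_th/(R_th + R_L); requiring this ≤ 0.0380 gives R_L ≥ R_th(1/0.0380 − 1) = 386.8 × 25.32 = 9.79 kΩ.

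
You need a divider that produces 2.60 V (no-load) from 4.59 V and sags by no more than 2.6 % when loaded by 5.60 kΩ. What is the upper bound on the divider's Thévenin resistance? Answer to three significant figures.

R_th ≤ 149 Ω

Loading drop = R_th/(R_th + R_L) ≤ 0.0260, so R_th ≤ R_L · ε/(1−ε) = 5.60 kΩ × 0.0260/0.9740 = 149 Ω.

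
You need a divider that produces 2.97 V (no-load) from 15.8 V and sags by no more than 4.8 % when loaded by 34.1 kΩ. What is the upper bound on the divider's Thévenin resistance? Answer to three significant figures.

Loading drop = R_th/(R_th + R_L) ≤ 0.0480, so R_th ≤ R_L · ε/(1−ε) = 34.1 kΩ × 0.0480/0.9520 = 1.72 kΩ.

R_th ≤ 1.72 kΩ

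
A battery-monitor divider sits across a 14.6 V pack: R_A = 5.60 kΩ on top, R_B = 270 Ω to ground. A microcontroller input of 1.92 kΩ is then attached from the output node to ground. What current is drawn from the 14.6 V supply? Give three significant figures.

I ≈ 2.50 mA

R_B‖R_L = 236.7 Ω, so the source sees R_A + R_B‖R_L = 5837 Ω.
I = 14.6 V / 5837 Ω = 2.50 mA.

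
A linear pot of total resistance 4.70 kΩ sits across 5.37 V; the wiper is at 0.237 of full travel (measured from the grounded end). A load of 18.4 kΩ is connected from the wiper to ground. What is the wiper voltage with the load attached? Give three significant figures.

V ≈ 1.22 V

The wiper splits the pot into (1−α)R = 3.586 kΩ above and αR = 1.114 kΩ below.
Lower section ‖ load = 1.050 kΩ.
V_wiper = 5.37 × 1.050/(3.586 + 1.050) = 1.22 V.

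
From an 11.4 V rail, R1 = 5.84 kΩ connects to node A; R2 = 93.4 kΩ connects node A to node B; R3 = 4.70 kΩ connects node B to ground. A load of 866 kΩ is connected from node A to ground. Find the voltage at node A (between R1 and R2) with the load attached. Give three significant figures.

Below node A the series string R2+R3 = 98.10 kΩ sits in parallel with the 866 kΩ load: 88.12 kΩ.
V_A = 11.4 × 88.12/(5.84 + 88.12) = 10.7 V.

V ≈ 10.7 V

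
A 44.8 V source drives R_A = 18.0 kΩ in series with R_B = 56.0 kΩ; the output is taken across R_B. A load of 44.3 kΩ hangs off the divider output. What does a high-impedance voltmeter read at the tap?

V_out ≈ 25.9 V

The load sits in parallel with R_B: R_B‖R_L = (56.0 × 44.3) / (56.0 + 44.3) = 24.73 kΩ.
V_out = 44.8 × 24.73 / (18.0 + 24.73) = 44.8 × 24.73/42.73 = 25.9 V.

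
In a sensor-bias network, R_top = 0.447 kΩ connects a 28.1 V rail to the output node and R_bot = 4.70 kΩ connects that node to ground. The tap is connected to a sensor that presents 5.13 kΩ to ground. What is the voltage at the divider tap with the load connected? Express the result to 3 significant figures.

V_out ≈ 23.8 V

The load sits in parallel with R_bot: R_bot‖R_L = (4700 × 5130) / (4700 + 5130) = 2453 Ω.
V_out = 28.1 × 2453 / (447 + 2453) = 28.1 × 2453/2900 = 23.8 V.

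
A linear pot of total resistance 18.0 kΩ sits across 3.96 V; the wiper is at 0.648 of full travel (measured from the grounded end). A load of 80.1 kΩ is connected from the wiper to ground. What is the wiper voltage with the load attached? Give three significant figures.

The wiper splits the pot into (1−α)R = 6.336 kΩ above and αR = 11.66 kΩ below.
Lower section ‖ load = 10.18 kΩ.
V_wiper = 3.96 × 10.18/(6.336 + 10.18) = 2.44 V.

V ≈ 2.44 V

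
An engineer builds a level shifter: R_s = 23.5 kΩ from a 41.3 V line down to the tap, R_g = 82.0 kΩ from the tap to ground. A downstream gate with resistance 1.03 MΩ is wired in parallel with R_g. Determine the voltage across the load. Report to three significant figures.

The load sits in parallel with R_g: R_g‖R_L = (82.0 × 1030) / (82.0 + 1030) = 75.95 kΩ.
V_out = 41.3 × 75.95 / (23.5 + 75.95) = 41.3 × 75.95/99.45 = 31.5 V.

V_out ≈ 31.5 V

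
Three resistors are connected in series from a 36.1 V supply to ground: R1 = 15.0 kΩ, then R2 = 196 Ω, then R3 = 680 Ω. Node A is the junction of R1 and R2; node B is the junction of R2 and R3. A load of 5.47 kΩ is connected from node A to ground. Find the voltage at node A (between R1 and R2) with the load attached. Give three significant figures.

V ≈ 1.73 V

Below node A the series string R2+R3 = 876.0 Ω sits in parallel with the 5470 Ω load: 755.1 Ω.
V_A = 36.1 × 755.1/(15000 + 755.1) = 1.73 V.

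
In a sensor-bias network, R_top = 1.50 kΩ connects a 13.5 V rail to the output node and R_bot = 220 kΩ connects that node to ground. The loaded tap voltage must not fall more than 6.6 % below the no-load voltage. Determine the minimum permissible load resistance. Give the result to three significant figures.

Output resistance R_th = R_top‖R_bot = (1.50 × 220)/221.5 = 1.490 kΩ.
The fractional drop is R_th/(R_th + R_L); requiring this ≤ 0.0660 gives R_L ≥ R_th(1/0.0660 − 1) = 1.490 × 14.15 = 21.1 kΩ.

R_L(min) ≈ 21.1 kΩ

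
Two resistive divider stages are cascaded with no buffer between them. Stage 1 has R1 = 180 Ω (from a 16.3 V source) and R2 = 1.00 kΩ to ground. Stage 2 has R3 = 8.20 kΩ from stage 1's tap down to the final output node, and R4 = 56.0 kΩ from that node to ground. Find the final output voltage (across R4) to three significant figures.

V_out ≈ 12.0 V

Stage 2 presents R3+R4 = 64200 Ω as a load on stage 1's tap.
Stage 1's lower leg becomes R2‖(R3+R4) = 984.7 Ω, so V_mid = 16.3 × 984.7/1165 = 13.78 V.
Stage 2 is itself unloaded: V_out = V_mid × R4/(R3+R4) = 13.78 × 56000/64200 = 12.0 V.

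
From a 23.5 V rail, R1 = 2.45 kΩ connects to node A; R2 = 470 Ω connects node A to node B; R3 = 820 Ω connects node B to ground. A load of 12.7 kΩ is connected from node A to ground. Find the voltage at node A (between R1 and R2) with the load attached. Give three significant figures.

Below node A the series string R2+R3 = 1290 Ω sits in parallel with the 12700 Ω load: 1171 Ω.
V_A = 23.5 × 1171/(2450 + 1171) = 7.60 V.

V ≈ 7.60 V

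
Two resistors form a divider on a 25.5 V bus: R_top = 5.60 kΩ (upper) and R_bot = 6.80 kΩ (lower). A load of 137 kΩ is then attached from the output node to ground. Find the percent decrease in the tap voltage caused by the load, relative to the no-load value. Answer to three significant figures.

The divider's output (Thévenin) resistance is R_top‖R_bot = 3.071 kΩ.
Fractional drop under load = R_th/(R_th + R_L) = 3.071 / (3.071 + 137) = 0.02192.
So the output falls by 2.19 %.

2.19 %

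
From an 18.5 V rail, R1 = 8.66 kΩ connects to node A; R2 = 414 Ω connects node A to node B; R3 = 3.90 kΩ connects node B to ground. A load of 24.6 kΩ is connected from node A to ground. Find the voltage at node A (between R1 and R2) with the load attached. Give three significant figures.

V ≈ 5.51 V

Below node A the series string R2+R3 = 4314 Ω sits in parallel with the 24600 Ω load: 3670 Ω.
V_A = 18.5 × 3670/(8660 + 3670) = 5.51 V.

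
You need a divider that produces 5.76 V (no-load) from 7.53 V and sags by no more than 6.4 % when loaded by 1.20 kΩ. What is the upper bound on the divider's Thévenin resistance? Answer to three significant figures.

R_th ≤ 82.1 Ω

Loading drop = R_th/(R_th + R_L) ≤ 0.0640, so R_th ≤ R_L · ε/(1−ε) = 1.20 kΩ × 0.0640/0.9360 = 82.1 Ω.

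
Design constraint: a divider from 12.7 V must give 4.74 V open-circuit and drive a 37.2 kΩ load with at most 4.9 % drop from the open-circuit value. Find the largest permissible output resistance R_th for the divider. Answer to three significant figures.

R_th ≤ 1.92 kΩ

Loading drop = R_th/(R_th + R_L) ≤ 0.0490, so R_th ≤ R_L · ε/(1−ε) = 37.2 kΩ × 0.0490/0.9510 = 1.92 kΩ.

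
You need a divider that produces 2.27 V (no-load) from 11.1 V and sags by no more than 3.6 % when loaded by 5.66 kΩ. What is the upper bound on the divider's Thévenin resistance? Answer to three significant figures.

Loading drop = R_th/(R_th + R_L) ≤ 0.0360, so R_th ≤ R_L · ε/(1−ε) = 5.66 kΩ × 0.0360/0.9640 = 211 Ω.
(Any R1, R2 with R2/(R1+R2) = 0.205 and R1‖R2 ≤ 211 Ω will meet the spec.)

R_th ≤ 211 Ω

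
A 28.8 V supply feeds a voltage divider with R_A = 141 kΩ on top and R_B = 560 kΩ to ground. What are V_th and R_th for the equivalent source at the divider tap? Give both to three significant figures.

V_th is the open-circuit tap voltage: 28.8 × 560/(141 + 560) = 23.0 V.
With the supply zeroed, R_A and R_B appear in parallel from the tap: R_th = R_A‖R_B = (141 × 560)/701.0 = 113 kΩ.

V_th = 23.0 V, R_th = 113 kΩ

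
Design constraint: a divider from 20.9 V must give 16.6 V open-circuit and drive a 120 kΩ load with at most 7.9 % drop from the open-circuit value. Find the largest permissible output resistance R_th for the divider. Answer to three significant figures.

R_th ≤ 10.3 kΩ

Loading drop = R_th/(R_th + R_L) ≤ 0.0790, so R_th ≤ R_L · ε/(1−ε) = 120 kΩ × 0.0790/0.9210 = 10.3 kΩ.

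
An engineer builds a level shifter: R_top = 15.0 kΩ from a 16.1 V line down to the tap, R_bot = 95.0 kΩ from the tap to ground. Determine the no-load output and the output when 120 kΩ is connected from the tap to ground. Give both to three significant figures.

Open-circuit: V = 16.1 × 95.0/(15.0 + 95.0) = 13.9 V.
With the load, R_bot becomes R_bot‖R_L = 53.02 kΩ, so V = 16.1 × 53.02/68.02 = 12.5 V.

Unloaded: 13.9 V; loaded: 12.5 V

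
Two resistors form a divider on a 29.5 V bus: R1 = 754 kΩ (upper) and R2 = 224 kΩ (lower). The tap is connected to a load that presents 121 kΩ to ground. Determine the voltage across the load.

The load sits in parallel with R2: R2‖R_L = (224 × 121) / (224 + 121) = 78.56 kΩ.
V_out = 29.5 × 78.56 / (754 + 78.56) = 29.5 × 78.56/832.6 = 2.78 V.

V_out ≈ 2.78 V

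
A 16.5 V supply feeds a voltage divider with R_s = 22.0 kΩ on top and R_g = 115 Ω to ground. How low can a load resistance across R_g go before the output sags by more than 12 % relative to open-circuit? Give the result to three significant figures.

Output resistance R_th = R_s‖R_g = (22000 × 115)/22120 = 114.4 Ω.
The fractional drop is R_th/(R_th + R_L); requiring this ≤ 0.120 gives R_L ≥ R_th(1/0.120 − 1) = 114.4 × 7.333 = 839 Ω.

R_L(min) ≈ 839 Ω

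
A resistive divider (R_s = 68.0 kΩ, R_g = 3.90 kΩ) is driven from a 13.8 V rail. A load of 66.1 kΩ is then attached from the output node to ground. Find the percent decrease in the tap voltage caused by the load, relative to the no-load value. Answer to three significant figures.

5.29 %

The divider's output (Thévenin) resistance is R_s‖R_g = 3.688 kΩ.
Fractional drop under load = R_th/(R_th + R_L) = 3.688 / (3.688 + 66.1) = 0.05285.
So the output falls by 5.29 %.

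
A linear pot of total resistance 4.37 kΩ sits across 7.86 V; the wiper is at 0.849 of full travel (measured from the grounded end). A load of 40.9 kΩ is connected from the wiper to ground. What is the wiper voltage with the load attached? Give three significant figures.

V ≈ 6.58 V

The wiper splits the pot into (1−α)R = 659.9 Ω above and αR = 3710 Ω below.
Lower section ‖ load = 3402 Ω.
V_wiper = 7.86 × 3402/(659.9 + 3402) = 6.58 V.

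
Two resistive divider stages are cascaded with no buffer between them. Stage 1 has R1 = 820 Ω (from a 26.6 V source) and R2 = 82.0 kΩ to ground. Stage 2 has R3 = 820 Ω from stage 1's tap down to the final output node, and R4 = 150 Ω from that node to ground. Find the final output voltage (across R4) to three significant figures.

V_out ≈ 2.22 V

Stage 2 presents R3+R4 = 970.0 Ω as a load on stage 1's tap.
Stage 1's lower leg becomes R2‖(R3+R4) = 958.7 Ω, so V_mid = 26.6 × 958.7/1779 = 14.34 V.
Stage 2 is itself unloaded: V_out = V_mid × R4/(R3+R4) = 14.34 × 150/970.0 = 2.22 V.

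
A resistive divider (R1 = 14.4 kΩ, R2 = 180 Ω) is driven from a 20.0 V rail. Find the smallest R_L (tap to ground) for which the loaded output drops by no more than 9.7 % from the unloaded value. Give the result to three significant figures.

Output resistance R_th = R1‖R2 = (14400 × 180)/14580 = 177.8 Ω.
The fractional drop is R_th/(R_th + R_L); requiring this ≤ 0.0970 gives R_L ≥ R_th(1/0.0970 − 1) = 177.8 × 9.309 = 1.65 kΩ.

R_L(min) ≈ 1.65 kΩ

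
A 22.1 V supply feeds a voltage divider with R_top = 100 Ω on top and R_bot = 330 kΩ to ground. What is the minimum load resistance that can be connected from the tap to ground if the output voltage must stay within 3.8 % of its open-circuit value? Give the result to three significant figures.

R_L(min) ≈ 2.53 kΩ

Output resistance R_th = R_top‖R_bot = (100 × 330000)/330100 = 99.97 Ω.
The fractional drop is R_th/(R_th + R_L); requiring this ≤ 0.0380 gives R_L ≥ R_th(1/0.0380 − 1) = 99.97 × 25.32 = 2.53 kΩ.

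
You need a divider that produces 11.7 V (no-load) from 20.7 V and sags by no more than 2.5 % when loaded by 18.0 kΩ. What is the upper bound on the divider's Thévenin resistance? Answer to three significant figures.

Loading drop = R_th/(R_th + R_L) ≤ 0.0250, so R_th ≤ R_L · ε/(1−ε) = 18.0 kΩ × 0.0250/0.9750 = 462 Ω.

R_th ≤ 462 Ω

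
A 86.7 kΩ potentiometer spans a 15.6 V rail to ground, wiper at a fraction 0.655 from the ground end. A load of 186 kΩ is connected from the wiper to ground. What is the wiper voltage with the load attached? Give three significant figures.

V ≈ 9.24 V

The wiper splits the pot into (1−α)R = 29.91 kΩ above and αR = 56.79 kΩ below.
Lower section ‖ load = 43.51 kΩ.
V_wiper = 15.6 × 43.51/(29.91 + 43.51) = 9.24 V.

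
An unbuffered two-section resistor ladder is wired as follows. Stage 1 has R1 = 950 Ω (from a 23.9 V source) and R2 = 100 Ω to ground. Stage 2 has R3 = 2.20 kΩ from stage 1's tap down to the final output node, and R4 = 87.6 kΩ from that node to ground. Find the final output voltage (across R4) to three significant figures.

Stage 2 presents R3+R4 = 89800 Ω as a load on stage 1's tap.
Stage 1's lower leg becomes R2‖(R3+R4) = 99.89 Ω, so V_mid = 23.9 × 99.89/1050 = 2.274 V.
Stage 2 is itself unloaded: V_out = V_mid × R4/(R3+R4) = 2.274 × 87600/89800 = 2.22 V.

V_out ≈ 2.22 V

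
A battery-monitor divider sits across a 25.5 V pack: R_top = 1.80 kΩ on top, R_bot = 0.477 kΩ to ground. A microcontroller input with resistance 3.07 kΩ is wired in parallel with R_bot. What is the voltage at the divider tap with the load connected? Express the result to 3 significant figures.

The load sits in parallel with R_bot: R_bot‖R_L = (477 × 3070) / (477 + 3070) = 412.9 Ω.
V_out = 25.5 × 412.9 / (1800 + 412.9) = 25.5 × 412.9/2213 = 4.76 V.
(Unloaded it would have been 5.34 V.)

V_out ≈ 4.76 V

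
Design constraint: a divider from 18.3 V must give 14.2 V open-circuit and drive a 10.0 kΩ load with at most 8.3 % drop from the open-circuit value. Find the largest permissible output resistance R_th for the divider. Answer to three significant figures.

Loading drop = R_th/(R_th + R_L) ≤ 0.0830, so R_th ≤ R_L · ε/(1−ε) = 10.0 kΩ × 0.0830/0.9170 = 905 Ω.
(Any R1, R2 with R2/(R1+R2) = 0.776 and R1‖R2 ≤ 905 Ω will meet the spec.)

R_th ≤ 905 Ω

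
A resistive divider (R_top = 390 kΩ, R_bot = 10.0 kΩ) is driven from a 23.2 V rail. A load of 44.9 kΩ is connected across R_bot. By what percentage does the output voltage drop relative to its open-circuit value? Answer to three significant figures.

17.8 %

The divider's output (Thévenin) resistance is R_top‖R_bot = 9.750 kΩ.
Fractional drop under load = R_th/(R_th + R_L) = 9.750 / (9.750 + 44.9) = 0.1784.
So the output falls by 17.8 %.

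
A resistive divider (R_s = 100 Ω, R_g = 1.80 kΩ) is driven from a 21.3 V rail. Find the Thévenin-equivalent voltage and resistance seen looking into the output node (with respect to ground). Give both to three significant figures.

V_th is the open-circuit tap voltage: 21.3 × 1800/(100 + 1800) = 20.2 V.
With the supply zeroed, R_s and R_g appear in parallel from the tap: R_th = R_s‖R_g = (100 × 1800)/1900 = 94.7 Ω.

V_th = 20.2 V, R_th = 94.7 Ω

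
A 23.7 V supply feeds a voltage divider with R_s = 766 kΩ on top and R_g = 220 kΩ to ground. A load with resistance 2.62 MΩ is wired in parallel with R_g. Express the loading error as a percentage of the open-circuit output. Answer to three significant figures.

6.12 %

The divider's output (Thévenin) resistance is R_s‖R_g = 170.9 kΩ.
Fractional drop under load = R_th/(R_th + R_L) = 170.9 / (170.9 + 2620) = 0.06124.
So the output falls by 6.12 %.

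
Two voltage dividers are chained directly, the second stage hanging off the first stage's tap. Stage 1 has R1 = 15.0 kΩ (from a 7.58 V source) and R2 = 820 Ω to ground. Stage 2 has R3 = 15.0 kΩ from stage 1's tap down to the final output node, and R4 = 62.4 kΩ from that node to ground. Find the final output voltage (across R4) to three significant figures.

Stage 2 presents R3+R4 = 77400 Ω as a load on stage 1's tap.
Stage 1's lower leg becomes R2‖(R3+R4) = 811.4 Ω, so V_mid = 7.58 × 811.4/15810 = 0.3890 V.
Stage 2 is itself unloaded: V_out = V_mid × R4/(R3+R4) = 0.3890 × 62400/77400 = 0.314 V.

V_out ≈ 0.314 V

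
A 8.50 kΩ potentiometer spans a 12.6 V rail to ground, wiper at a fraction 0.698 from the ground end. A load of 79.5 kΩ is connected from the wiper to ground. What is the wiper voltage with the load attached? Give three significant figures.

V ≈ 8.60 V

The wiper splits the pot into (1−α)R = 2.567 kΩ above and αR = 5.933 kΩ below.
Lower section ‖ load = 5.521 kΩ.
V_wiper = 12.6 × 5.521/(2.567 + 5.521) = 8.60 V.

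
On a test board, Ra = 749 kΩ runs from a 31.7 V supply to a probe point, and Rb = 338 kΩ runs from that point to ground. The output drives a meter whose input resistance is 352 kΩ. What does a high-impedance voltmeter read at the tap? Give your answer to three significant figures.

The load sits in parallel with Rb: Rb‖R_L = (338 × 352) / (338 + 352) = 172.4 kΩ.
V_out = 31.7 × 172.4 / (749 + 172.4) = 31.7 × 172.4/921.4 = 5.93 V.
(Unloaded it would have been 9.86 V.)

V_out ≈ 5.93 V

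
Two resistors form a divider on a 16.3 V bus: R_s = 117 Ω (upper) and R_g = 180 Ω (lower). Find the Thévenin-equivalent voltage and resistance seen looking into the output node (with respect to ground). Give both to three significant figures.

V_th is the open-circuit tap voltage: 16.3 × 180/(117 + 180) = 9.88 V.
With the supply zeroed, R_s and R_g appear in parallel from the tap: R_th = R_s‖R_g = (117 × 180)/297.0 = 70.9 Ω.

V_th = 9.88 V, R_th = 70.9 Ω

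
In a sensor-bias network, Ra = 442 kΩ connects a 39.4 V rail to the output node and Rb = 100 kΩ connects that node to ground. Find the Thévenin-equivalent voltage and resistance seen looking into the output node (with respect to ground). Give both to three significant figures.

V_th = 7.27 V, R_th = 81.5 kΩ

V_th is the open-circuit tap voltage: 39.4 × 100/(442 + 100) = 7.27 V.
With the supply zeroed, Ra and Rb appear in parallel from the tap: R_th = Ra‖Rb = (442 × 100)/542.0 = 81.5 kΩ.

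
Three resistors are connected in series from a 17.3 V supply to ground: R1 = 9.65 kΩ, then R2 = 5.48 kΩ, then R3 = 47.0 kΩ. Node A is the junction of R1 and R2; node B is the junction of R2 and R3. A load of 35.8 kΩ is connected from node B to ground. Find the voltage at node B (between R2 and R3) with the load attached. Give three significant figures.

At node B, R3 is in parallel with the load: R3‖R_L = 20.32 kΩ.
Below node A the resistance is R2 + (R3‖R_L) = 25.80 kΩ, so V_A = 17.3 × 25.80/35.45 = 12.59 V.
Then V_B = V_A × (R3‖R_L)/(R2 + R3‖R_L) = 12.59 × 20.32/25.80 = 9.92 V.

V ≈ 9.92 V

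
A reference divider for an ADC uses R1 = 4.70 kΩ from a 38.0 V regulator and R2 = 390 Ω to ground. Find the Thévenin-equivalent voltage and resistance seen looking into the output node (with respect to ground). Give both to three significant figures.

V_th = 2.91 V, R_th = 360 Ω

V_th is the open-circuit tap voltage: 38.0 × 390/(4700 + 390) = 2.91 V.
With the supply zeroed, R1 and R2 appear in parallel from the tap: R_th = R1‖R2 = (4700 × 390)/5090 = 360 Ω.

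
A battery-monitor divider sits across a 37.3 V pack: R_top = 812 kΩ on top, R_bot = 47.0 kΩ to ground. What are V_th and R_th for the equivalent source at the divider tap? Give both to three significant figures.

V_th = 2.04 V, R_th = 44.4 kΩ

V_th is the open-circuit tap voltage: 37.3 × 47.0/(812 + 47.0) = 2.04 V.
With the supply zeroed, R_top and R_bot appear in parallel from the tap: R_th = R_top‖R_bot = (812 × 47.0)/859.0 = 44.4 kΩ.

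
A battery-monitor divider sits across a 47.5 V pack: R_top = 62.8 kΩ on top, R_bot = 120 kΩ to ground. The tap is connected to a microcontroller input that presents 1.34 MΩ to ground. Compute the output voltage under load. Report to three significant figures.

The load sits in parallel with R_bot: R_bot‖R_L = (120 × 1340) / (120 + 1340) = 110.1 kΩ.
V_out = 47.5 × 110.1 / (62.8 + 110.1) = 47.5 × 110.1/172.9 = 30.3 V.

V_out ≈ 30.3 V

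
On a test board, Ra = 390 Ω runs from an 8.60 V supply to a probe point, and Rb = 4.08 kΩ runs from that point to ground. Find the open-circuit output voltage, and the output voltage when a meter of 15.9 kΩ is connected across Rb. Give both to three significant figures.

Open-circuit: V = 8.60 × 4080/(390 + 4080) = 7.85 V.
With the load, Rb becomes Rb‖R_L = 3247 Ω, so V = 8.60 × 3247/3637 = 7.68 V.

Unloaded: 7.85 V; loaded: 7.68 V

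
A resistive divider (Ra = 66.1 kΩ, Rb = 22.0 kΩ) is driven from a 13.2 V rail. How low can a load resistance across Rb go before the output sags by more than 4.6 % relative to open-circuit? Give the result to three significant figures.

R_L(min) ≈ 342 kΩ

Output resistance R_th = Ra‖Rb = (66.1 × 22.0)/88.10 = 16.51 kΩ.
The fractional drop is R_th/(R_th + R_L); requiring this ≤ 0.0460 gives R_L ≥ R_th(1/0.0460 − 1) = 16.51 × 20.74 = 342 kΩ.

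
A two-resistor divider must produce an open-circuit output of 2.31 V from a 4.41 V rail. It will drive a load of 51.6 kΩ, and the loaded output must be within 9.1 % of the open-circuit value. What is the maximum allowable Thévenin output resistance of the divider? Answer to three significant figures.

R_th ≤ 5.17 kΩ

Loading drop = R_th/(R_th + R_L) ≤ 0.0910, so R_th ≤ R_L · ε/(1−ε) = 51.6 kΩ × 0.0910/0.9090 = 5.17 kΩ.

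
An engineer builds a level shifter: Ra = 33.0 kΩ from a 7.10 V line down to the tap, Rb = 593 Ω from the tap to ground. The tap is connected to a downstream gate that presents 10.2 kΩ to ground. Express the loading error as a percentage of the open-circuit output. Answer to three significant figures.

5.40 %

The divider's output (Thévenin) resistance is Ra‖Rb = 582.5 Ω.
Fractional drop under load = R_th/(R_th + R_L) = 582.5 / (582.5 + 10200) = 0.05403.
So the output falls by 5.40 %.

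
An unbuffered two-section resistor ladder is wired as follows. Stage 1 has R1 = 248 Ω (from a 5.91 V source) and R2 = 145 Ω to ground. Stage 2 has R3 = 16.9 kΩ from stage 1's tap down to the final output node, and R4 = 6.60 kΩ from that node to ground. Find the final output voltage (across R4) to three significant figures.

Stage 2 presents R3+R4 = 23500 Ω as a load on stage 1's tap.
Stage 1's lower leg becomes R2‖(R3+R4) = 144.1 Ω, so V_mid = 5.91 × 144.1/392.1 = 2.172 V.
Stage 2 is itself unloaded: V_out = V_mid × R4/(R3+R4) = 2.172 × 6600/23500 = 0.610 V.

V_out ≈ 0.610 V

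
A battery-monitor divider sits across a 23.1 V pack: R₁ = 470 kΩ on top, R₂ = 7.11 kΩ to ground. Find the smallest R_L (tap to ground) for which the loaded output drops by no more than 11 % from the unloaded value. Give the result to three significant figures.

R_L(min) ≈ 56.7 kΩ

Output resistance R_th = R₁‖R₂ = (470 × 7.11)/477.1 = 7.004 kΩ.
The fractional drop is R_th/(R_th + R_L); requiring this ≤ 0.110 gives R_L ≥ R_th(1/0.110 − 1) = 7.004 × 8.091 = 56.7 kΩ.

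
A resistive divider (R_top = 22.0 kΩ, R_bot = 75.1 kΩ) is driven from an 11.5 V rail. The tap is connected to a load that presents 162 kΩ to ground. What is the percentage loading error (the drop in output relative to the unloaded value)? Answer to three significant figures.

9.51 %

Unloaded V = 11.5 × 75.1/97.10 = 8.8944 V.
Loaded: R_bot‖R_L = 51.31 kΩ, giving V = 11.5 × 51.31/73.31 = 8.0490 V.
Drop = (8.8944 − 8.0490) / 8.8944 = 9.51 %.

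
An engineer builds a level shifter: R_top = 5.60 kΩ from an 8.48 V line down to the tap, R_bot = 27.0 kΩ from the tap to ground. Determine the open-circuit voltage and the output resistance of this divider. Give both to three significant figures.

V_th is the open-circuit tap voltage: 8.48 × 27.0/(5.60 + 27.0) = 7.02 V.
With the supply zeroed, R_top and R_bot appear in parallel from the tap: R_th = R_top‖R_bot = (5.60 × 27.0)/32.60 = 4.64 kΩ.

V_th = 7.02 V, R_th = 4.64 kΩ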